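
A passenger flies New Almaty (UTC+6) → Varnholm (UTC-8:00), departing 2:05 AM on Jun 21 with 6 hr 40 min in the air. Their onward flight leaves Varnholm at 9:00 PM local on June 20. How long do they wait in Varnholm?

2 hours 15 minutes

Convert departure to UTC: 2:05 AM − 6:00 = 8:05 PM UTC on Jun 20.
Add 6 hours and 40 minutes flight time → 2:45 AM UTC (Jun 21).
Varnholm is UTC−8:00, so local arrival = 2:45 AM − 8:00 = 6:45 PM on Jun 20.
Layover = 9:00 PM − 6:45 PM = 2 hours 15 minutes.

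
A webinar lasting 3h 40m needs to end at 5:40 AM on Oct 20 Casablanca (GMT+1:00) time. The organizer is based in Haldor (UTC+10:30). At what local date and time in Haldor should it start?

Target end time in UTC: 5:40 AM − 1:00 = 4:40 AM on Oct 20.
Subtract 3 hours and 40 minutes → start 1:00 AM UTC on Oct 20.
Haldor is UTC+10:30: 1:00 AM + 10:30 = 11:30 AM on Oct 20.

11:30 AM on Oct 20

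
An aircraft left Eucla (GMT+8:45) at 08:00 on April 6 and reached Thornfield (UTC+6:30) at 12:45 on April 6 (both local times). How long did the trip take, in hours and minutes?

7 hours

Thornfield is 2:15 behind Eucla.
Clock-face elapsed time (ignoring zones) is 4 hours 45 minutes.
Actual elapsed = 4 hours 45 minutes + 2:15 = 7 hours.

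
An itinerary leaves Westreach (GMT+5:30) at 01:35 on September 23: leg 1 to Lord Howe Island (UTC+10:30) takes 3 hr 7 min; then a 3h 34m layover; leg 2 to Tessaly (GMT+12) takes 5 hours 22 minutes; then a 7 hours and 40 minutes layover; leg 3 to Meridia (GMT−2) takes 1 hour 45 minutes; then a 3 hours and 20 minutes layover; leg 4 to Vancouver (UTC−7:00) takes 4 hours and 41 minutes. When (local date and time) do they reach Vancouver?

Convert departure to UTC: 01:35 − 5:30 = 20:05 UTC on Sep 22.
Add 3 hours and 7 minutes leg 1 → 23:12 UTC.
Add 3 hours and 34 minutes layover in Lord Howe Island → 02:46 UTC (Sep 23).
Add 5 hours and 22 minutes leg 2 → 08:08 UTC.
Add 7 hours 40 minutes layover in Tessaly → 15:48 UTC.
Add 1 hour and 45 minutes leg 3 → 17:33 UTC.
Add 3 hours and 20 minutes layover in Meridia → 20:53 UTC.
Add 4 hours and 41 minutes leg 4 → 01:34 UTC (Sep 24).
Vancouver is UTC−7:00, so local arrival = 01:34 − 7:00 = 18:34 on Sep 23.

18:34 on Sep 23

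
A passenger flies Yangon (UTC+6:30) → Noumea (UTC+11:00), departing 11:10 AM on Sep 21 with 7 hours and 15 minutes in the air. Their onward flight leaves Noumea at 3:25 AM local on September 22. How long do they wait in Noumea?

4 hours 30 minutes

Convert departure to UTC: 11:10 AM − 6:30 = 4:40 AM UTC on Sep 21.
Add 7 hours and 15 minutes flight time → 11:55 AM UTC.
Noumea is UTC+11:00, so local arrival = 11:55 AM + 11:00 = 10:55 PM on Sep 21.
Layover = 3:25 AM − 10:55 PM (+1 day) = 4 hours 30 minutes.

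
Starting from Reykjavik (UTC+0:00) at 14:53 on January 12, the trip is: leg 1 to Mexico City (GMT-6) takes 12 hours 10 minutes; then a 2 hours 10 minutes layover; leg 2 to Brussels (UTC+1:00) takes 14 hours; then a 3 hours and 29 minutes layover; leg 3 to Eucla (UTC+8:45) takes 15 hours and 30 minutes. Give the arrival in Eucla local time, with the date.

22:57 on January 14

Reykjavik is at UTC+0, so departure is already 14:53 UTC on Jan 12.
Add 12 hours and 10 minutes leg 1 → 03:03 UTC (Jan 13).
Add 2 hours 10 minutes layover in Mexico City → 05:13 UTC.
Add 14 hours leg 2 → 19:13 UTC.
Add 3 hours 29 minutes layover in Brussels → 22:42 UTC.
Add 15 hours and 30 minutes leg 3 → 14:12 UTC (Jan 14).
Eucla is UTC+8:45, so local arrival = 14:12 + 8:45 = 22:57 on Jan 14.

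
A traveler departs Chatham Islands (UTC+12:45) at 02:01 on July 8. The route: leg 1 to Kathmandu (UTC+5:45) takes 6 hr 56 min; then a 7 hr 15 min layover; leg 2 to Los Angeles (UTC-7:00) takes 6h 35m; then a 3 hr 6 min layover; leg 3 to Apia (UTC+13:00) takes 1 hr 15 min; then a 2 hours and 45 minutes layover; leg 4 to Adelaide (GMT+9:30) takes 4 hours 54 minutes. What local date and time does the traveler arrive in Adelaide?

07:32 on July 9

Convert departure to UTC: 02:01 − 12:45 = 13:16 UTC on Jul 7.
Add 6 hours and 56 minutes leg 1 → 20:12 UTC.
Add 7 hours 15 minutes layover in Kathmandu → 03:27 UTC (Jul 8).
Add 6 hours 35 minutes leg 2 → 10:02 UTC.
Add 3 hours and 6 minutes layover in Los Angeles → 13:08 UTC.
Add 1 hour and 15 minutes leg 3 → 14:23 UTC.
Add 2 hours 45 minutes layover in Apia → 17:08 UTC.
Add 4 hours and 54 minutes leg 4 → 22:02 UTC.
Adelaide is UTC+9:30, so local arrival = 22:02 + 9:30 = 07:32 on Jul 9.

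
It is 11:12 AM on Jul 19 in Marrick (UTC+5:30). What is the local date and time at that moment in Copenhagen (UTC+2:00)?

In UTC: 11:12 AM − 5:30 = 5:42 AM on Jul 19.
Copenhagen is UTC+2:00: 5:42 AM + 2:00 = 7:42 AM on Jul 19.

7:42 AM on July 19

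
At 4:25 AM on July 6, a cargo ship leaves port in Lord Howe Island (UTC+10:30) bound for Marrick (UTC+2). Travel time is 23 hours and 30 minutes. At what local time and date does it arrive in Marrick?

7:25 PM on Jul 6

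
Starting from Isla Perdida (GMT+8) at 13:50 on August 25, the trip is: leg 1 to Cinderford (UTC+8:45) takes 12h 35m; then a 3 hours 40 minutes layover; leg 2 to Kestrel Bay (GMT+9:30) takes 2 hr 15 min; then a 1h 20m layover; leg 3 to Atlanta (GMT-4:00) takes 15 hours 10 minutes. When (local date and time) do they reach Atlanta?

12:50 on August 26

Convert departure to UTC: 13:50 − 8:00 = 05:50 UTC on Aug 25.
Add 12 hours and 35 minutes leg 1 → 18:25 UTC.
Add 3 hours 40 minutes layover in Cinderford → 22:05 UTC.
Add 2 hours and 15 minutes leg 2 → 00:20 UTC (Aug 26).
Add 1 hour and 20 minutes layover in Kestrel Bay → 01:40 UTC.
Add 15 hours 10 minutes leg 3 → 16:50 UTC.
Atlanta is UTC−4:00, so local arrival = 16:50 − 4:00 = 12:50 on Aug 26.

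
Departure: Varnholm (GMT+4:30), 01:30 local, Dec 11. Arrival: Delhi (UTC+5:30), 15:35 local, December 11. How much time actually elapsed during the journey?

Departure in UTC: 01:30 − 4:30 = 21:00 on Dec 10.
Arrival in UTC: 15:35 − 5:30 = 10:05 on Dec 11.
Elapsed = 10:05 − 21:00 (+1 day) = 13 hours 5 minutes.

13 hours 5 minutes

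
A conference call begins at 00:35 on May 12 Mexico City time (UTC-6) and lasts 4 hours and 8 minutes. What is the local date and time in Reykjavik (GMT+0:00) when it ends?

10:43 on May 12

Convert start to UTC: 00:35 + 6:00 = 06:35 UTC on May 12.
Add 4 hours and 8 minutes duration → 10:43 UTC.
Reykjavik is UTC+0, so local end time is the same: 10:43 on May 12.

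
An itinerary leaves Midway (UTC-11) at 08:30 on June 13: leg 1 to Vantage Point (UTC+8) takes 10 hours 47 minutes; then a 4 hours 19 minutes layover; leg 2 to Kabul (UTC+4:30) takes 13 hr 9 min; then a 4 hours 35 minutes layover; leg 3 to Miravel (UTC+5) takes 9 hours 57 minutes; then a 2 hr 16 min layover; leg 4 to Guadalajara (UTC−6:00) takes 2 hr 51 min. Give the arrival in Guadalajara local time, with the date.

13:24 on Jun 15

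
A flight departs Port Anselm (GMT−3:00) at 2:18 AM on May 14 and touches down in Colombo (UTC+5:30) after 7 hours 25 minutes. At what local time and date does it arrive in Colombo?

Colombo is 8:30 ahead of Port Anselm.
After 7 hours and 25 minutes it is 9:43 AM in Port Anselm.
Shift by the zone difference: 9:43 AM + 8:30 = 6:13 PM on May 14 in Colombo.

6:13 PM on May 14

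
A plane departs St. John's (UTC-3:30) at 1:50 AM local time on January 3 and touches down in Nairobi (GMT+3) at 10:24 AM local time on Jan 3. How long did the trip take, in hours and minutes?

Departure in UTC: 1:50 AM + 3:30 = 5:20 AM on Jan 3.
Arrival in UTC: 10:24 AM − 3:00 = 7:24 AM on Jan 3.
Elapsed = 7:24 AM − 5:20 AM = 2 hours 4 minutes.

2 hours 4 minutes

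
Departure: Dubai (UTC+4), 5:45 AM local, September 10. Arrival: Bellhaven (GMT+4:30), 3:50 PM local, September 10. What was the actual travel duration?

9 hours 35 minutes

Departure in UTC: 5:45 AM − 4:00 = 1:45 AM on Sep 10.
Arrival in UTC: 3:50 PM − 4:30 = 11:20 AM on Sep 10.
Elapsed = 11:20 AM − 1:45 AM = 9 hours 35 minutes.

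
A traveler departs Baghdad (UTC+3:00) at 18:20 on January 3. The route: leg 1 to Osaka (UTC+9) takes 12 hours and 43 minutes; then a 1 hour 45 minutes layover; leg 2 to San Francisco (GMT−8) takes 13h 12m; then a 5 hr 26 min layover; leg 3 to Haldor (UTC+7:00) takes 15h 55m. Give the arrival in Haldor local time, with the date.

23:21 on January 5

Convert departure to UTC: 18:20 − 3:00 = 15:20 UTC on Jan 3.
Add 12 hours 43 minutes leg 1 → 04:03 UTC (Jan 4).
Add 1 hour 45 minutes layover in Osaka → 05:48 UTC.
Add 13 hours and 12 minutes leg 2 → 19:00 UTC.
Add 5 hours and 26 minutes layover in San Francisco → 00:26 UTC (Jan 5).
Add 15 hours 55 minutes leg 3 → 16:21 UTC.
Haldor is UTC+7:00, so local arrival = 16:21 + 7:00 = 23:21 on Jan 5.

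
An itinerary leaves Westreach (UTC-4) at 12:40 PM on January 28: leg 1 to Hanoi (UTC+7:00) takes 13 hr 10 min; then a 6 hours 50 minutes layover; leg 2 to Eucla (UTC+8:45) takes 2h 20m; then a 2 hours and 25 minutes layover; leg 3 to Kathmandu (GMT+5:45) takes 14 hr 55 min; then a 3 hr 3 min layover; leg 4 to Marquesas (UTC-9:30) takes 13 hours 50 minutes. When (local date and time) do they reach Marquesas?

3:43 PM on Jan 30

Convert departure to UTC: 12:40 PM + 4:00 = 4:40 PM UTC on Jan 28.
Add 13 hours and 10 minutes leg 1 → 5:50 AM UTC (Jan 29).
Add 6 hours and 50 minutes layover in Hanoi → 12:40 PM UTC.
Add 2 hours and 20 minutes leg 2 → 3:00 PM UTC.
Add 2 hours 25 minutes layover in Eucla → 5:25 PM UTC.
Add 14 hours 55 minutes leg 3 → 8:20 AM UTC (Jan 30).
Add 3 hours and 3 minutes layover in Kathmandu → 11:23 AM UTC.
Add 13 hours 50 minutes leg 4 → 1:13 AM UTC (Jan 31).
Marquesas is UTC−9:30, so local arrival = 1:13 AM − 9:30 = 3:43 PM on Jan 30.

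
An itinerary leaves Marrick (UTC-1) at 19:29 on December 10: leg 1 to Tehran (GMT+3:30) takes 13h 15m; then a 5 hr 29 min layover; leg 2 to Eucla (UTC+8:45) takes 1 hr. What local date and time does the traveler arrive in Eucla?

Convert departure to UTC: 19:29 + 1:00 = 20:29 UTC on Dec 10.
Add 13 hours and 15 minutes leg 1 → 09:44 UTC (Dec 11).
Add 5 hours and 29 minutes layover in Tehran → 15:13 UTC.
Add 1 hour leg 2 → 16:13 UTC.
Eucla is UTC+8:45, so local arrival = 16:13 + 8:45 = 00:58 on Dec 12.

00:58 on Dec 12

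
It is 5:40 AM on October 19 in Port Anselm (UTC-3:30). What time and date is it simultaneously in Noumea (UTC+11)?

8:10 PM on Oct 19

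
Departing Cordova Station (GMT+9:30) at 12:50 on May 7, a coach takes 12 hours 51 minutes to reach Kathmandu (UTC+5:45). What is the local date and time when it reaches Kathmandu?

Convert departure to UTC: 12:50 − 9:30 = 03:20 UTC on May 7.
Add 12 hours and 51 minutes travel time → 16:11 UTC.
Kathmandu is UTC+5:45, so local arrival = 16:11 + 5:45 = 21:56 on May 7.

21:56 on May 7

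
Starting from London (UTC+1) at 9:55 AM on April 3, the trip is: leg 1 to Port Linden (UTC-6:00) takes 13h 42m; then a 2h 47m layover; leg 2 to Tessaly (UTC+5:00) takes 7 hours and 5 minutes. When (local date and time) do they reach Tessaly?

Convert departure to UTC: 9:55 AM − 1:00 = 8:55 AM UTC on Apr 3.
Add 13 hours 42 minutes leg 1 → 10:37 PM UTC.
Add 2 hours 47 minutes layover in Port Linden → 1:24 AM UTC (Apr 4).
Add 7 hours 5 minutes leg 2 → 8:29 AM UTC.
Tessaly is UTC+5:00, so local arrival = 8:29 AM + 5:00 = 1:29 PM on Apr 4.

1:29 PM on April 4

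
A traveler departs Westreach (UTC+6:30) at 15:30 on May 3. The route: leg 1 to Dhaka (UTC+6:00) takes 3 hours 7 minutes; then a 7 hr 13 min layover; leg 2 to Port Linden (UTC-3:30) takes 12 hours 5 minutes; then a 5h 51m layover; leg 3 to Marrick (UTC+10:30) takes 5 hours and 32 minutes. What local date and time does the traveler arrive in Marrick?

05:18 on May 5

Convert departure to UTC: 15:30 − 6:30 = 09:00 UTC on May 3.
Add 3 hours and 7 minutes leg 1 → 12:07 UTC.
Add 7 hours and 13 minutes layover in Dhaka → 19:20 UTC.
Add 12 hours 5 minutes leg 2 → 07:25 UTC (May 4).
Add 5 hours 51 minutes layover in Port Linden → 13:16 UTC.
Add 5 hours and 32 minutes leg 3 → 18:48 UTC.
Marrick is UTC+10:30, so local arrival = 18:48 + 10:30 = 05:18 on May 5.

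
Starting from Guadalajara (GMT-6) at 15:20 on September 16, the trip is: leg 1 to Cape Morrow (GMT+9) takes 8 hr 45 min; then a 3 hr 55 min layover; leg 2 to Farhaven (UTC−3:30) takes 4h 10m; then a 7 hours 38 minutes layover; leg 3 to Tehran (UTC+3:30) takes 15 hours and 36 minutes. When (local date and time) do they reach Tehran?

16:54 on Sep 18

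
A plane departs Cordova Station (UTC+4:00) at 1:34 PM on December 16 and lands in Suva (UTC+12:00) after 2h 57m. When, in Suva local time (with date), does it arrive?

Suva is 8:00 ahead of Cordova Station.
After 2 hours 57 minutes it is 4:31 PM in Cordova Station.
Shift by the zone difference: 4:31 PM + 8:00 = 12:31 AM on Dec 17 in Suva.

12:31 AM on December 17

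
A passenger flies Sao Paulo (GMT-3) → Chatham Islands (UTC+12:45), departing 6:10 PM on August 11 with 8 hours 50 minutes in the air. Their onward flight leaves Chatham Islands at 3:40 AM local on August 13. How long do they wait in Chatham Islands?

Convert departure to UTC: 6:10 PM + 3:00 = 9:10 PM UTC on Aug 11.
Add 8 hours 50 minutes flight time → 6:00 AM UTC (Aug 12).
Chatham Islands is UTC+12:45, so local arrival = 6:00 AM + 12:45 = 6:45 PM on Aug 12.
Layover = 3:40 AM − 6:45 PM (+1 day) = 8 hours 55 minutes.

8 hours 55 minutes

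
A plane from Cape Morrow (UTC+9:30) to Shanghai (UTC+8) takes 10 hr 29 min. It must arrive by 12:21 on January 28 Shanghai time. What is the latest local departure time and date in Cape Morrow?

Target arrival in UTC: 12:21 − 8:00 = 04:21 on Jan 28.
Subtract 10 hours 29 minutes → departure 17:52 UTC on Jan 27.
Cape Morrow is UTC+9:30: 17:52 + 9:30 = 03:22 on Jan 28.

03:22 on January 28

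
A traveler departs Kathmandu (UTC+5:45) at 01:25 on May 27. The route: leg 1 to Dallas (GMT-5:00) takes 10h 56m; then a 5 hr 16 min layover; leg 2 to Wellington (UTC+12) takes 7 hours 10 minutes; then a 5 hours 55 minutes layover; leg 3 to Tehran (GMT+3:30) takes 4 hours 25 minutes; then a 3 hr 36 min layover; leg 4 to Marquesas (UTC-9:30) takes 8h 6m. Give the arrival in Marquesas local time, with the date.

07:34 on May 28

Convert departure to UTC: 01:25 − 5:45 = 19:40 UTC on May 26.
Add 10 hours and 56 minutes leg 1 → 06:36 UTC (May 27).
Add 5 hours 16 minutes layover in Dallas → 11:52 UTC.
Add 7 hours and 10 minutes leg 2 → 19:02 UTC.
Add 5 hours and 55 minutes layover in Wellington → 00:57 UTC (May 28).
Add 4 hours and 25 minutes leg 3 → 05:22 UTC.
Add 3 hours and 36 minutes layover in Tehran → 08:58 UTC.
Add 8 hours and 6 minutes leg 4 → 17:04 UTC.
Marquesas is UTC−9:30, so local arrival = 17:04 − 9:30 = 07:34 on May 28.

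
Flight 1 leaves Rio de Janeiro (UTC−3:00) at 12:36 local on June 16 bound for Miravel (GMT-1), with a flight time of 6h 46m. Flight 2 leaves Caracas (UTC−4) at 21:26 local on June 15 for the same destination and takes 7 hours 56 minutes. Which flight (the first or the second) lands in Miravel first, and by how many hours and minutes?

the second, by 13 hours

Flight 1 in UTC: 12:36 + 3:00 = 15:36 on Jun 16.
+6 hours 46 minutes → arrive 22:22 UTC on Jun 16.
Flight 2 in UTC: 21:26 + 4:00 = 01:26 on Jun 16.
+7 hours and 56 minutes → arrive 09:22 UTC on Jun 16.
Flight 2 lands earlier by 13 hours.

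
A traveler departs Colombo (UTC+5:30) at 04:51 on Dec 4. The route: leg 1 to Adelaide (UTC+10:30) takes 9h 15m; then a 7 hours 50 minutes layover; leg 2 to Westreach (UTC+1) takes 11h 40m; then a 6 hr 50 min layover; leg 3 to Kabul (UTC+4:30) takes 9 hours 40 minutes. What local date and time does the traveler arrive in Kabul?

Convert departure to UTC: 04:51 − 5:30 = 23:21 UTC on Dec 3.
Add 9 hours and 15 minutes leg 1 → 08:36 UTC (Dec 4).
Add 7 hours 50 minutes layover in Adelaide → 16:26 UTC.
Add 11 hours 40 minutes leg 2 → 04:06 UTC (Dec 5).
Add 6 hours 50 minutes layover in Westreach → 10:56 UTC.
Add 9 hours 40 minutes leg 3 → 20:36 UTC.
Kabul is UTC+4:30, so local arrival = 20:36 + 4:30 = 01:06 on Dec 6.

01:06 on December 6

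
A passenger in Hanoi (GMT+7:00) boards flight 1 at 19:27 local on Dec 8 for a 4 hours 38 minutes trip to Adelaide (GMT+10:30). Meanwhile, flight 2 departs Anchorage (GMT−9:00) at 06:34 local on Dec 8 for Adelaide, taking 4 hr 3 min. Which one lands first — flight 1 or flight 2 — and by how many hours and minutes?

the first, by 2 hours 32 minutes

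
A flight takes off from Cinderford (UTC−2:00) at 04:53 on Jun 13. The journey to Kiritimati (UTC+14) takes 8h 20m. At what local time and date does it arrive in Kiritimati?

Convert departure to UTC: 04:53 + 2:00 = 06:53 UTC on Jun 13.
Add 8 hours and 20 minutes travel time → 15:13 UTC.
Kiritimati is UTC+14:00, so local arrival = 15:13 + 14:00 = 05:13 on Jun 14.

05:13 on June 14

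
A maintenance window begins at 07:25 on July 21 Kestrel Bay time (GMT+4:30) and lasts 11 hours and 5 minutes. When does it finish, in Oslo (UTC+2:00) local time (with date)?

Oslo is 2:30 behind Kestrel Bay.
After 11 hours 5 minutes it is 18:30 in Kestrel Bay.
Shift by the zone difference: 18:30 − 2:30 = 16:00 on Jul 21 in Oslo.

16:00 on Jul 21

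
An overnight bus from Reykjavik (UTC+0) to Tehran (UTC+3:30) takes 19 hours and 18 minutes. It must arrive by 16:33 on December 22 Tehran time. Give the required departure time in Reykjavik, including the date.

17:45 on December 21

Target arrival in UTC: 16:33 − 3:30 = 13:03 on Dec 22.
Subtract 19 hours 18 minutes → departure 17:45 UTC on Dec 21.
Reykjavik is UTC+0, so departure is 17:45 on Dec 21.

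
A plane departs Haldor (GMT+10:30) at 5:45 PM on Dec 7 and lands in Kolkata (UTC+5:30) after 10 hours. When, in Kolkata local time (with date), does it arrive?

10:45 PM on December 7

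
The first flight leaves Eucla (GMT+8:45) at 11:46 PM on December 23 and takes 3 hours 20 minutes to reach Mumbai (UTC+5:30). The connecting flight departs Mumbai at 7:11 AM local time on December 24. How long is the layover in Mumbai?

7 hours 20 minutes

Convert departure to UTC: 11:46 PM − 8:45 = 3:01 PM UTC on Dec 23.
Add 3 hours 20 minutes flight time → 6:21 PM UTC.
Mumbai is UTC+5:30, so local arrival = 6:21 PM + 5:30 = 11:51 PM on Dec 23.
Layover = 7:11 AM − 11:51 PM (+1 day) = 7 hours 20 minutes.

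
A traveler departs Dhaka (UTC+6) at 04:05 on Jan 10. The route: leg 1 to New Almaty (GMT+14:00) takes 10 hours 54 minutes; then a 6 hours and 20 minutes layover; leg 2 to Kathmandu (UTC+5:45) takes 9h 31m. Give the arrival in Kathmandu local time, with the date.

06:35 on Jan 11

Convert departure to UTC: 04:05 − 6:00 = 22:05 UTC on Jan 9.
Add 10 hours and 54 minutes leg 1 → 08:59 UTC (Jan 10).
Add 6 hours and 20 minutes layover in New Almaty → 15:19 UTC.
Add 9 hours and 31 minutes leg 2 → 00:50 UTC (Jan 11).
Kathmandu is UTC+5:45, so local arrival = 00:50 + 5:45 = 06:35 on Jan 11.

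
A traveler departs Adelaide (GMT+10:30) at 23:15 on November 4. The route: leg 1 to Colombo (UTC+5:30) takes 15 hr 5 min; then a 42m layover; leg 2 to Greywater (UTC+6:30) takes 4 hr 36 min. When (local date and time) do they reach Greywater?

Convert departure to UTC: 23:15 − 10:30 = 12:45 UTC on Nov 4.
Add 15 hours 5 minutes leg 1 → 03:50 UTC (Nov 5).
Add 42 minutes layover in Colombo → 04:32 UTC.
Add 4 hours and 36 minutes leg 2 → 09:08 UTC.
Greywater is UTC+6:30, so local arrival = 09:08 + 6:30 = 15:38 on Nov 5.

15:38 on November 5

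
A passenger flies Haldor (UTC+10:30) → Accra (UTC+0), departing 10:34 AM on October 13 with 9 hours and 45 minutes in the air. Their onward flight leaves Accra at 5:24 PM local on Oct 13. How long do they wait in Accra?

7 hours 35 minutes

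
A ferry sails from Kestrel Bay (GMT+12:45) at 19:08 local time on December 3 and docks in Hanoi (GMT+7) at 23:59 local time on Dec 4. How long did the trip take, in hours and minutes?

Hanoi is 5:45 behind Kestrel Bay.
Clock-face elapsed time (ignoring zones) is 28 hours 51 minutes.
Actual elapsed = 28 hours 51 minutes + 5:45 = 34 hours 36 minutes.

34 hours 36 minutes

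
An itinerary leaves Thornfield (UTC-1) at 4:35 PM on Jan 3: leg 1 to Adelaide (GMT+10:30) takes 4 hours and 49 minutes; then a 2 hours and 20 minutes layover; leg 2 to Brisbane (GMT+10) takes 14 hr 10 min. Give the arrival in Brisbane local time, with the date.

12:54 AM on January 5

Convert departure to UTC: 4:35 PM + 1:00 = 5:35 PM UTC on Jan 3.
Add 4 hours and 49 minutes leg 1 → 10:24 PM UTC.
Add 2 hours 20 minutes layover in Adelaide → 12:44 AM UTC (Jan 4).
Add 14 hours and 10 minutes leg 2 → 2:54 PM UTC.
Brisbane is UTC+10:00, so local arrival = 2:54 PM + 10:00 = 12:54 AM on Jan 5.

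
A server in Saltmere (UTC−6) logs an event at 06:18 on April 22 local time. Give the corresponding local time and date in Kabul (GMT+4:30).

16:48 on Apr 22

Kabul is 10:30 ahead of Saltmere.
Shift by the zone difference: 06:18 + 10:30 = 16:48 on Apr 22 in Kabul.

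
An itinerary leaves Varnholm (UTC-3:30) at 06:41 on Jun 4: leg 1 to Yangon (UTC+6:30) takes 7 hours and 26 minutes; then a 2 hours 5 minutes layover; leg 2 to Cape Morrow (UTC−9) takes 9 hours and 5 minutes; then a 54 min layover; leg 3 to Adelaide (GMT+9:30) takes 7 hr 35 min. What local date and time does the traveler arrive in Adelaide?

Convert departure to UTC: 06:41 + 3:30 = 10:11 UTC on Jun 4.
Add 7 hours and 26 minutes leg 1 → 17:37 UTC.
Add 2 hours 5 minutes layover in Yangon → 19:42 UTC.
Add 9 hours 5 minutes leg 2 → 04:47 UTC (Jun 5).
Add 54 minutes layover in Cape Morrow → 05:41 UTC.
Add 7 hours and 35 minutes leg 3 → 13:16 UTC.
Adelaide is UTC+9:30, so local arrival = 13:16 + 9:30 = 22:46 on Jun 5.

22:46 on June 5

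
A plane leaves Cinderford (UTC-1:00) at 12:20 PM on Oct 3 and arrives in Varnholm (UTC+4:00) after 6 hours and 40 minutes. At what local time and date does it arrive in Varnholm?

12:00 AM on October 4

Varnholm is 5:00 ahead of Cinderford.
After 6 hours 40 minutes it is 7:00 PM in Cinderford.
Shift by the zone difference: 7:00 PM + 5:00 = 12:00 AM on Oct 4 in Varnholm.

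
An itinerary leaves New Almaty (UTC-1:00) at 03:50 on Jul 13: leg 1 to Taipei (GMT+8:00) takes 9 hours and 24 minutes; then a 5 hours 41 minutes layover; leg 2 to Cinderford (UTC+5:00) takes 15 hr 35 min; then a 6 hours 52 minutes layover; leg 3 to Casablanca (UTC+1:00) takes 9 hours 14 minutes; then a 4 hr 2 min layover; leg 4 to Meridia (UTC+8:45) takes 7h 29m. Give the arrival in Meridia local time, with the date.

Convert departure to UTC: 03:50 + 1:00 = 04:50 UTC on Jul 13.
Add 9 hours 24 minutes leg 1 → 14:14 UTC.
Add 5 hours and 41 minutes layover in Taipei → 19:55 UTC.
Add 15 hours and 35 minutes leg 2 → 11:30 UTC (Jul 14).
Add 6 hours 52 minutes layover in Cinderford → 18:22 UTC.
Add 9 hours 14 minutes leg 3 → 03:36 UTC (Jul 15).
Add 4 hours 2 minutes layover in Casablanca → 07:38 UTC.
Add 7 hours and 29 minutes leg 4 → 15:07 UTC.
Meridia is UTC+8:45, so local arrival = 15:07 + 8:45 = 23:52 on Jul 15.

23:52 on Jul 15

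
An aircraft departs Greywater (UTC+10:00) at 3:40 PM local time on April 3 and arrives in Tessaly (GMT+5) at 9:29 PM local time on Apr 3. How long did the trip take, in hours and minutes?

10 hours 49 minutes

Departure in UTC: 3:40 PM − 10:00 = 5:40 AM on Apr 3.
Arrival in UTC: 9:29 PM − 5:00 = 4:29 PM on Apr 3.
Elapsed = 4:29 PM − 5:40 AM = 10 hours 49 minutes.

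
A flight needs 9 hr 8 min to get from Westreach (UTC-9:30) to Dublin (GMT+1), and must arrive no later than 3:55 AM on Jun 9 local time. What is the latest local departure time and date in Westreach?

Target arrival in UTC: 3:55 AM − 1:00 = 2:55 AM on Jun 9.
Subtract 9 hours 8 minutes → departure 5:47 PM UTC on Jun 8.
Westreach is UTC−9:30: 5:47 PM − 9:30 = 8:17 AM on Jun 8.

8:17 AM on June 8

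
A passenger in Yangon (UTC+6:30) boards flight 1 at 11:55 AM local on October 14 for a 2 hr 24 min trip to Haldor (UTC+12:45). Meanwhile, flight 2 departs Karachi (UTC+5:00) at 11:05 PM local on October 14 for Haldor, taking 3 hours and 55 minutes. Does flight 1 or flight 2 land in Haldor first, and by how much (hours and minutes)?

the first, by 14 hours 11 minutes

Flight 1 in UTC: 11:55 AM − 6:30 = 5:25 AM on Oct 14.
+2 hours and 24 minutes → arrive 7:49 AM UTC on Oct 14.
Flight 2 in UTC: 11:05 PM − 5:00 = 6:05 PM on Oct 14.
+3 hours 55 minutes → arrive 10:00 PM UTC on Oct 14.
Flight 1 lands earlier by 14 hours 11 minutes.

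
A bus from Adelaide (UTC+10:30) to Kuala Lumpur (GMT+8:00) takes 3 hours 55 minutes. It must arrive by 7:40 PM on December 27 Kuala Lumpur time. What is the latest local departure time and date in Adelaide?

Target arrival in UTC: 7:40 PM − 8:00 = 11:40 AM on Dec 27.
Subtract 3 hours and 55 minutes → departure 7:45 AM UTC on Dec 27.
Adelaide is UTC+10:30: 7:45 AM + 10:30 = 6:15 PM on Dec 27.

6:15 PM on December 27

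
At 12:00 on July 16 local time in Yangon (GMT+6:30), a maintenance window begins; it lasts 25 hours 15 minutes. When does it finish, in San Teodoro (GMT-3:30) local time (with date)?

03:15 on July 17

San Teodoro is 10:00 behind Yangon.
After 25 hours and 15 minutes it is 13:15 (Jul 17) in Yangon.
Shift by the zone difference: 13:15 − 10:00 = 03:15 on Jul 17 in San Teodoro.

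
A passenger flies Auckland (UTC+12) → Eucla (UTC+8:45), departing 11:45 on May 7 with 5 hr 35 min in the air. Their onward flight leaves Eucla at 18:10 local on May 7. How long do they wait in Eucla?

Convert departure to UTC: 11:45 − 12:00 = 23:45 UTC on May 6.
Add 5 hours 35 minutes flight time → 05:20 UTC (May 7).
Eucla is UTC+8:45, so local arrival = 05:20 + 8:45 = 14:05 on May 7.
Layover = 18:10 − 14:05 = 4 hours 5 minutes.

4 hours 5 minutes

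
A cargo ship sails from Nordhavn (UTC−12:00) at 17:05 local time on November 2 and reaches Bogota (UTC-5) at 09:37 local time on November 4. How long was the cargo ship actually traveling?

Departure in UTC: 17:05 + 12:00 = 05:05 on Nov 3.
Arrival in UTC: 09:37 + 5:00 = 14:37 on Nov 4.
Elapsed = 14:37 − 05:05 (+1 day) = 33 hours 32 minutes.

33 hours 32 minutes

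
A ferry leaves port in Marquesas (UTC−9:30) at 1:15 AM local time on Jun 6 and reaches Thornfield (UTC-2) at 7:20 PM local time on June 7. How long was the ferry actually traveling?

Departure in UTC: 1:15 AM + 9:30 = 10:45 AM on Jun 6.
Arrival in UTC: 7:20 PM + 2:00 = 9:20 PM on Jun 7.
Elapsed = 9:20 PM − 10:45 AM (+1 day) = 34 hours 35 minutes.

34 hours 35 minutes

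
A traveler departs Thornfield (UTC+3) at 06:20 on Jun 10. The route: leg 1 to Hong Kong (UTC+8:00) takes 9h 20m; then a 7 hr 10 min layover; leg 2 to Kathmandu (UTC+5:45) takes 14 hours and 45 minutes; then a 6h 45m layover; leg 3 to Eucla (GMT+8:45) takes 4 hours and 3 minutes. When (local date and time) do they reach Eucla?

Convert departure to UTC: 06:20 − 3:00 = 03:20 UTC on Jun 10.
Add 9 hours and 20 minutes leg 1 → 12:40 UTC.
Add 7 hours 10 minutes layover in Hong Kong → 19:50 UTC.
Add 14 hours 45 minutes leg 2 → 10:35 UTC (Jun 11).
Add 6 hours 45 minutes layover in Kathmandu → 17:20 UTC.
Add 4 hours 3 minutes leg 3 → 21:23 UTC.
Eucla is UTC+8:45, so local arrival = 21:23 + 8:45 = 06:08 on Jun 12.

06:08 on June 12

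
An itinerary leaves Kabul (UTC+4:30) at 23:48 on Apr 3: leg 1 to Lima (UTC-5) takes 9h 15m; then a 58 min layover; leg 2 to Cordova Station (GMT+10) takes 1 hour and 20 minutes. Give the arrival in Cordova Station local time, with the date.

16:51 on April 4

Convert departure to UTC: 23:48 − 4:30 = 19:18 UTC on Apr 3.
Add 9 hours and 15 minutes leg 1 → 04:33 UTC (Apr 4).
Add 58 minutes layover in Lima → 05:31 UTC.
Add 1 hour and 20 minutes leg 2 → 06:51 UTC.
Cordova Station is UTC+10:00, so local arrival = 06:51 + 10:00 = 16:51 on Apr 4.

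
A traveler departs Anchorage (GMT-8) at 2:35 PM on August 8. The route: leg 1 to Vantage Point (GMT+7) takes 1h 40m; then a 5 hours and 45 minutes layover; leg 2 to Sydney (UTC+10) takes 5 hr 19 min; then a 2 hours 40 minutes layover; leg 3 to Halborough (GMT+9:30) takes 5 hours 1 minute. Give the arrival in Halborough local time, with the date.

4:30 AM on August 10

Convert departure to UTC: 2:35 PM + 8:00 = 10:35 PM UTC on Aug 8.
Add 1 hour 40 minutes leg 1 → 12:15 AM UTC (Aug 9).
Add 5 hours 45 minutes layover in Vantage Point → 6:00 AM UTC.
Add 5 hours 19 minutes leg 2 → 11:19 AM UTC.
Add 2 hours 40 minutes layover in Sydney → 1:59 PM UTC.
Add 5 hours and 1 minute leg 3 → 7:00 PM UTC.
Halborough is UTC+9:30, so local arrival = 7:00 PM + 9:30 = 4:30 AM on Aug 10.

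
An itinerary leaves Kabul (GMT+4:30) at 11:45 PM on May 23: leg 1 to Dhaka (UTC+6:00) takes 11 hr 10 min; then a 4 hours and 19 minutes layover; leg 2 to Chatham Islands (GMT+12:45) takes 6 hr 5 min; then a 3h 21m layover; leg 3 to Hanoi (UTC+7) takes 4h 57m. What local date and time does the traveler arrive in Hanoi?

8:07 AM on May 25

Convert departure to UTC: 11:45 PM − 4:30 = 7:15 PM UTC on May 23.
Add 11 hours 10 minutes leg 1 → 6:25 AM UTC (May 24).
Add 4 hours 19 minutes layover in Dhaka → 10:44 AM UTC.
Add 6 hours 5 minutes leg 2 → 4:49 PM UTC.
Add 3 hours and 21 minutes layover in Chatham Islands → 8:10 PM UTC.
Add 4 hours 57 minutes leg 3 → 1:07 AM UTC (May 25).
Hanoi is UTC+7:00, so local arrival = 1:07 AM + 7:00 = 8:07 AM on May 25.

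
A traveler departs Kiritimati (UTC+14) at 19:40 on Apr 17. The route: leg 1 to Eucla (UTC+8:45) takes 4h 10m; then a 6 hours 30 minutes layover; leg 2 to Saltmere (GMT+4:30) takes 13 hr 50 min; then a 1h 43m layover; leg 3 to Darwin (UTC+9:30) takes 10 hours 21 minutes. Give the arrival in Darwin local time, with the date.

03:44 on April 19

Convert departure to UTC: 19:40 − 14:00 = 05:40 UTC on Apr 17.
Add 4 hours 10 minutes leg 1 → 09:50 UTC.
Add 6 hours 30 minutes layover in Eucla → 16:20 UTC.
Add 13 hours 50 minutes leg 2 → 06:10 UTC (Apr 18).
Add 1 hour 43 minutes layover in Saltmere → 07:53 UTC.
Add 10 hours and 21 minutes leg 3 → 18:14 UTC.
Darwin is UTC+9:30, so local arrival = 18:14 + 9:30 = 03:44 on Apr 19.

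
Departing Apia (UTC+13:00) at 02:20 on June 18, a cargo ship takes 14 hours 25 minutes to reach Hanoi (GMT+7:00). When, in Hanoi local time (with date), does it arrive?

10:45 on June 18

Convert departure to UTC: 02:20 − 13:00 = 13:20 UTC on Jun 17.
Add 14 hours 25 minutes travel time → 03:45 UTC (Jun 18).
Hanoi is UTC+7:00, so local arrival = 03:45 + 7:00 = 10:45 on Jun 18.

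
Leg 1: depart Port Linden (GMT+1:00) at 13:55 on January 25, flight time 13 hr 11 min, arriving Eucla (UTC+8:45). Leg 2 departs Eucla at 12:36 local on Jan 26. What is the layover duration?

Convert departure to UTC: 13:55 − 1:00 = 12:55 UTC on Jan 25.
Add 13 hours and 11 minutes flight time → 02:06 UTC (Jan 26).
Eucla is UTC+8:45, so local arrival = 02:06 + 8:45 = 10:51 on Jan 26.
Layover = 12:36 − 10:51 = 1 hour 45 minutes.

1 hour 45 minutes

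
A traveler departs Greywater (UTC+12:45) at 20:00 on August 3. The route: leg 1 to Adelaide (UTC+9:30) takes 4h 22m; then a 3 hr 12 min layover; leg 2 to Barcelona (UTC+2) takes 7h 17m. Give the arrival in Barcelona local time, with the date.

Convert departure to UTC: 20:00 − 12:45 = 07:15 UTC on Aug 3.
Add 4 hours 22 minutes leg 1 → 11:37 UTC.
Add 3 hours 12 minutes layover in Adelaide → 14:49 UTC.
Add 7 hours 17 minutes leg 2 → 22:06 UTC.
Barcelona is UTC+2:00, so local arrival = 22:06 + 2:00 = 00:06 on Aug 4.

00:06 on August 4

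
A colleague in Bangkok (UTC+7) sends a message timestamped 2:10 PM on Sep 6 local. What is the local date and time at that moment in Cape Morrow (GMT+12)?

In UTC: 2:10 PM − 7:00 = 7:10 AM on Sep 6.
Cape Morrow is UTC+12:00: 7:10 AM + 12:00 = 7:10 PM on Sep 6.

7:10 PM on Sep 6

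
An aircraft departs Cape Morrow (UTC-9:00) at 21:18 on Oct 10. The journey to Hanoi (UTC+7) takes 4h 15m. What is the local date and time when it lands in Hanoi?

Convert departure to UTC: 21:18 + 9:00 = 06:18 UTC on Oct 11.
Add 4 hours and 15 minutes travel time → 10:33 UTC.
Hanoi is UTC+7:00, so local arrival = 10:33 + 7:00 = 17:33 on Oct 11.

17:33 on October 11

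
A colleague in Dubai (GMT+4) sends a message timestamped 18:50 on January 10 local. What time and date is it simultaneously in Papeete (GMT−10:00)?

04:50 on January 10

Papeete is 14:00 behind Dubai.
Shift by the zone difference: 18:50 − 14:00 = 04:50 on Jan 10 in Papeete.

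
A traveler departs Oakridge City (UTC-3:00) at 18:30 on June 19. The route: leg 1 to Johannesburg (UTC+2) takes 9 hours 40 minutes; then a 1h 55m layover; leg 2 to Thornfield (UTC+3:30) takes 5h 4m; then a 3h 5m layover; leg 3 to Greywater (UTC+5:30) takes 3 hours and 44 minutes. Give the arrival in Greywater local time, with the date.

02:28 on June 21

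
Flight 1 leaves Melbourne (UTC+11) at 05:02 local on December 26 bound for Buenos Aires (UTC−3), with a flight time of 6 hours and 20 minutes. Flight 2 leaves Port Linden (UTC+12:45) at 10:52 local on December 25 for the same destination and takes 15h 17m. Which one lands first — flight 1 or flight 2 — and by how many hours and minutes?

the second, by 10 hours 58 minutes

Flight 1 in UTC: 05:02 − 11:00 = 18:02 on Dec 25.
+6 hours 20 minutes → arrive 00:22 UTC on Dec 26.
Flight 2 in UTC: 10:52 − 12:45 = 22:07 on Dec 24.
+15 hours 17 minutes → arrive 13:24 UTC on Dec 25.
Flight 2 lands earlier by 10 hours 58 minutes.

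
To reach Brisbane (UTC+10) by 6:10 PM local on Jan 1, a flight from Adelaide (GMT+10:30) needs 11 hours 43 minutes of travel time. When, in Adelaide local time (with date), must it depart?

Target arrival in UTC: 6:10 PM − 10:00 = 8:10 AM on Jan 1.
Subtract 11 hours and 43 minutes → departure 8:27 PM UTC on Dec 31.
Adelaide is UTC+10:30: 8:27 PM + 10:30 = 6:57 AM on Jan 1.

6:57 AM on January 1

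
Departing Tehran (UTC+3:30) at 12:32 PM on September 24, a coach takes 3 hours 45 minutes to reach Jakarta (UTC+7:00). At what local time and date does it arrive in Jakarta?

7:47 PM on September 24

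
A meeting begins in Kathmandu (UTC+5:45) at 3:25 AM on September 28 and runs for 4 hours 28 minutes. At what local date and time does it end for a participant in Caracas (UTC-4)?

10:08 PM on September 27

Caracas is 9:45 behind Kathmandu.
After 4 hours and 28 minutes it is 7:53 AM in Kathmandu.
Shift by the zone difference: 7:53 AM − 9:45 = 10:08 PM on Sep 27 in Caracas.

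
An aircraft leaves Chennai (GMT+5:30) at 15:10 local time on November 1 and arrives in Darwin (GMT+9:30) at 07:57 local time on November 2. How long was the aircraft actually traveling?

12 hours 47 minutes

Departure in UTC: 15:10 − 5:30 = 09:40 on Nov 1.
Arrival in UTC: 07:57 − 9:30 = 22:27 on Nov 1.
Elapsed = 22:27 − 09:40 = 12 hours 47 minutes.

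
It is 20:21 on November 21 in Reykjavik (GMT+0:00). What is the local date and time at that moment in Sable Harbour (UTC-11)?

09:21 on November 21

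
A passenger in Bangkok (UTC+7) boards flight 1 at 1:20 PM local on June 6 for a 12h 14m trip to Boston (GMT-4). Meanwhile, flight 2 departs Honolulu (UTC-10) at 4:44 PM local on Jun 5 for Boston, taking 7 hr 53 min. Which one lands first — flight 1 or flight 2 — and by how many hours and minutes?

the second, by 7 hours 57 minutes

Flight 1 in UTC: 1:20 PM − 7:00 = 6:20 AM on Jun 6.
+12 hours 14 minutes → arrive 6:34 PM UTC on Jun 6.
Flight 2 in UTC: 4:44 PM + 10:00 = 2:44 AM on Jun 6.
+7 hours 53 minutes → arrive 10:37 AM UTC on Jun 6.
Flight 2 lands earlier by 7 hours 57 minutes.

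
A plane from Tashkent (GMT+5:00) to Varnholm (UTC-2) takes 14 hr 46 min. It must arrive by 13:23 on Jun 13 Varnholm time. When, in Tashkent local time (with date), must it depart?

05:37 on June 13

Target arrival in UTC: 13:23 + 2:00 = 15:23 on Jun 13.
Subtract 14 hours 46 minutes → departure 00:37 UTC on Jun 13.
Tashkent is UTC+5:00: 00:37 + 5:00 = 05:37 on Jun 13.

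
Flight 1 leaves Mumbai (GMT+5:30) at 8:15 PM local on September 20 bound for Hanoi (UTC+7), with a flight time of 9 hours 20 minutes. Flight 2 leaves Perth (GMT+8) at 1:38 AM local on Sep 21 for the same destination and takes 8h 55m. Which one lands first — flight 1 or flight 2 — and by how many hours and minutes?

Flight 1 in UTC: 8:15 PM − 5:30 = 2:45 PM on Sep 20.
+9 hours 20 minutes → arrive 12:05 AM UTC on Sep 21.
Flight 2 in UTC: 1:38 AM − 8:00 = 5:38 PM on Sep 20.
+8 hours 55 minutes → arrive 2:33 AM UTC on Sep 21.
Flight 1 lands earlier by 2 hours 28 minutes.

the first, by 2 hours 28 minutes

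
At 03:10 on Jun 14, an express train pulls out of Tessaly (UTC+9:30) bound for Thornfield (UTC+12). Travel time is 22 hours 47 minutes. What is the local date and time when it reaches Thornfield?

04:27 on June 15

Convert departure to UTC: 03:10 − 9:30 = 17:40 UTC on Jun 13.
Add 22 hours 47 minutes travel time → 16:27 UTC (Jun 14).
Thornfield is UTC+12:00, so local arrival = 16:27 + 12:00 = 04:27 on Jun 15.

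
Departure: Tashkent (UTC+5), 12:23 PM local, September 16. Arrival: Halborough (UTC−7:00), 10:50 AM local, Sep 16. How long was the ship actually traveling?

10 hours 27 minutes

Departure in UTC: 12:23 PM − 5:00 = 7:23 AM on Sep 16.
Arrival in UTC: 10:50 AM + 7:00 = 5:50 PM on Sep 16.
Elapsed = 5:50 PM − 7:23 AM = 10 hours 27 minutes.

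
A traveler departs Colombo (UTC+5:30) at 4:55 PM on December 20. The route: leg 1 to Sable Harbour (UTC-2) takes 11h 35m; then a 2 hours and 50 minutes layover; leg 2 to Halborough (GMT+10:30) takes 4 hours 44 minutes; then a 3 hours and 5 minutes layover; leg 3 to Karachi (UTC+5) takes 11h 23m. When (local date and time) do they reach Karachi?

2:02 AM on December 22

Convert departure to UTC: 4:55 PM − 5:30 = 11:25 AM UTC on Dec 20.
Add 11 hours and 35 minutes leg 1 → 11:00 PM UTC.
Add 2 hours 50 minutes layover in Sable Harbour → 1:50 AM UTC (Dec 21).
Add 4 hours 44 minutes leg 2 → 6:34 AM UTC.
Add 3 hours 5 minutes layover in Halborough → 9:39 AM UTC.
Add 11 hours 23 minutes leg 3 → 9:02 PM UTC.
Karachi is UTC+5:00, so local arrival = 9:02 PM + 5:00 = 2:02 AM on Dec 22.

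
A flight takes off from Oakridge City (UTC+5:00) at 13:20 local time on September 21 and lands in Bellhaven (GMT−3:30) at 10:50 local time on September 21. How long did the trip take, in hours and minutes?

Departure in UTC: 13:20 − 5:00 = 08:20 on Sep 21.
Arrival in UTC: 10:50 + 3:30 = 14:20 on Sep 21.
Elapsed = 14:20 − 08:20 = 6 hours.

6 hours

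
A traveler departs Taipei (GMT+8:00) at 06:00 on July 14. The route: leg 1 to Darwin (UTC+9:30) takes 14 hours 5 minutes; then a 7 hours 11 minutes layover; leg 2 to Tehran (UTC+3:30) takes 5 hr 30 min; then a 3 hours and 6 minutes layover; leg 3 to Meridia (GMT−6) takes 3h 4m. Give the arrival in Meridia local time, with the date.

Convert departure to UTC: 06:00 − 8:00 = 22:00 UTC on Jul 13.
Add 14 hours 5 minutes leg 1 → 12:05 UTC (Jul 14).
Add 7 hours and 11 minutes layover in Darwin → 19:16 UTC.
Add 5 hours and 30 minutes leg 2 → 00:46 UTC (Jul 15).
Add 3 hours and 6 minutes layover in Tehran → 03:52 UTC.
Add 3 hours 4 minutes leg 3 → 06:56 UTC.
Meridia is UTC−6:00, so local arrival = 06:56 − 6:00 = 00:56 on Jul 15.

00:56 on July 15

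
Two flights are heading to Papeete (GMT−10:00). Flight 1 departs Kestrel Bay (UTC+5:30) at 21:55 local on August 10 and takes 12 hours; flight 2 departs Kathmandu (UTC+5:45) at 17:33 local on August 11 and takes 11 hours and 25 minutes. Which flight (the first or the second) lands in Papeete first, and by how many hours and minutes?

the first, by 18 hours 48 minutes

Flight 1 in UTC: 21:55 − 5:30 = 16:25 on Aug 10.
+12 hours → arrive 04:25 UTC on Aug 11.
Flight 2 in UTC: 17:33 − 5:45 = 11:48 on Aug 11.
+11 hours 25 minutes → arrive 23:13 UTC on Aug 11.
Flight 1 lands earlier by 18 hours 48 minutes.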